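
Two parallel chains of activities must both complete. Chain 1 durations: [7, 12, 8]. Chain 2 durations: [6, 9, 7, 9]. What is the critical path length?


Path A total = 7 + 12 + 8 = 27
Path B total = 6 + 9 + 7 + 9 = 31
Critical path = longest path = max(27, 31) = 31

31


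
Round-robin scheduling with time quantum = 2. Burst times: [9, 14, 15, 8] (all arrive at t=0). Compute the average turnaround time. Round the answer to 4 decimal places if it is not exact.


Time quantum = 2
Execution trace:
  J1 runs 2 units, time = 2
  J2 runs 2 units, time = 4
  J3 runs 2 units, time = 6
  J4 runs 2 units, time = 8
  J1 runs 2 units, time = 10
  J2 runs 2 units, time = 12
  J3 runs 2 units, time = 14
  J4 runs 2 units, time = 16
  J1 runs 2 units, time = 18
  J2 runs 2 units, time = 20
  J3 runs 2 units, time = 22
  J4 runs 2 units, time = 24
  J1 runs 2 units, time = 26
  J2 runs 2 units, time = 28
  J3 runs 2 units, time = 30
  J4 runs 2 units, time = 32
  J1 runs 1 units, time = 33
  J2 runs 2 units, time = 35
  J3 runs 2 units, time = 37
  J2 runs 2 units, time = 39
  J3 runs 2 units, time = 41
  J2 runs 2 units, time = 43
  J3 runs 2 units, time = 45
  J3 runs 1 units, time = 46
Finish times: [33, 43, 46, 32]
Average turnaround = 154/4 = 38.5

38.5


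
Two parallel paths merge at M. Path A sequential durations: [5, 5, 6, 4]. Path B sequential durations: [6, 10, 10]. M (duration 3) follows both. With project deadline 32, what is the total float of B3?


Forward pass: ES(B3) = sum of predecessors on chain B = 16
EF = ES + duration = 16 + 10 = 26
Backward pass: LF(M) = deadline = 32; LS(M) = 32 - 3 = 29
LF(B3) = LS(M) - sum(successors on chain B) = 29 - 0 = 29
LS = LF - duration = 29 - 10 = 19
Total float = LS - ES = 19 - 16 = 3

3


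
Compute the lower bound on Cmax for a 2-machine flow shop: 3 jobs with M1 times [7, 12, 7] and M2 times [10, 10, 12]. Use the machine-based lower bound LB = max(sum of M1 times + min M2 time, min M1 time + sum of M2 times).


LB1 = sum(M1 times) + min(M2 times) = 26 + 10 = 36
LB2 = min(M1 times) + sum(M2 times) = 7 + 32 = 39
Lower bound = max(LB1, LB2) = max(36, 39) = 39

39


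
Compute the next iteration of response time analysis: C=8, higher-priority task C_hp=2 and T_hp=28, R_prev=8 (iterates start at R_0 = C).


R_next = C + ceil(R_prev / T_hp) * C_hp
ceil(8 / 28) = ceil(0.2857) = 1
Interference = 1 * 2 = 2
R_next = 8 + 2 = 10

10


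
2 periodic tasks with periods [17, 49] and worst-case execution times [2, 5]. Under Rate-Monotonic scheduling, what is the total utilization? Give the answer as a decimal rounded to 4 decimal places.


Compute individual utilizations (exact fractions):
  Task 1: C/T = 2/17 (approx. 0.1176)
  Task 2: C/T = 5/49 (approx. 0.102)
Total utilization U = 2/17 + 5/49 = 183/833
Rounded to 4 decimal places: U = 0.2197
RM (Liu & Layland) bound for 2 tasks = 0.828427; compare with U = 183/833 (approx. 0.219688)
U <= bound, so schedulable by RM sufficient condition.

0.2197


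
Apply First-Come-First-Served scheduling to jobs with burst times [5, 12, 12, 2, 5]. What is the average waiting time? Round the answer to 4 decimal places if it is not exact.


FCFS order (as given): [5, 12, 12, 2, 5]
Waiting times:
  Job 1: wait = 0
  Job 2: wait = 5
  Job 3: wait = 17
  Job 4: wait = 29
  Job 5: wait = 31
Sum of waiting times = 82
Average waiting time = 82/5 = 16.4

16.4


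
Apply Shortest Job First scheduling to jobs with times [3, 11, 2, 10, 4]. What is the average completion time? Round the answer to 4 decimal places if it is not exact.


SJF order (ascending): [2, 3, 4, 10, 11]
Completion times:
  Job 1: burst=2, C=2
  Job 2: burst=3, C=5
  Job 3: burst=4, C=9
  Job 4: burst=10, C=19
  Job 5: burst=11, C=30
Average completion = 65/5 = 13.0

13.0


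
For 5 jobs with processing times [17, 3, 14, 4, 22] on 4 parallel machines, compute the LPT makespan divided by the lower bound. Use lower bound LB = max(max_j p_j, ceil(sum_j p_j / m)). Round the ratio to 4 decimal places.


LPT order: [22, 17, 14, 4, 3]
Machine loads after assignment: [22, 17, 14, 7]
LPT makespan = 22
Lower bound = max(max_job, ceil(total/4)) = max(22, 15) = 22
Ratio = 22 / 22 = 1.0

1.0


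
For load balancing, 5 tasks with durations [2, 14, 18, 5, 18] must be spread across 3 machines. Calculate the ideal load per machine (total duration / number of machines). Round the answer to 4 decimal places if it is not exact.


Total processing time = 2 + 14 + 18 + 5 + 18 = 57
Number of machines = 3
Ideal balanced load = 57 / 3 = 19.0

19.0


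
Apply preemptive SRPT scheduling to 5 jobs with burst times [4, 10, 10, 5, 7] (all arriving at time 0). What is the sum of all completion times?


Since all jobs arrive at t=0, SRPT equals SPT ordering.
SPT order: [4, 5, 7, 10, 10]
Completion times:
  Job 1: p=4, C=4
  Job 2: p=5, C=9
  Job 3: p=7, C=16
  Job 4: p=10, C=26
  Job 5: p=10, C=36
Total completion time = 4 + 9 + 16 + 26 + 36 = 91

91


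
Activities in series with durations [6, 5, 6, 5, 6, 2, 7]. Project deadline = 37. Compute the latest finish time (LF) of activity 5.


LF(activity 5) = deadline - sum of successor durations
Successors: activities 6 through 7 with durations [2, 7]
Sum of successor durations = 9
LF = 37 - 9 = 28

28


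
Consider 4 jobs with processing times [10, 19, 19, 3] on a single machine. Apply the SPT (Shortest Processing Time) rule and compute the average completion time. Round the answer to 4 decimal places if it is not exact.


Sort jobs by processing time (SPT order): [3, 10, 19, 19]
Compute completion times sequentially:
  Job 1: processing = 3, completes at 3
  Job 2: processing = 10, completes at 13
  Job 3: processing = 19, completes at 32
  Job 4: processing = 19, completes at 51
Sum of completion times = 99
Average completion time = 99/4 = 24.75

24.75


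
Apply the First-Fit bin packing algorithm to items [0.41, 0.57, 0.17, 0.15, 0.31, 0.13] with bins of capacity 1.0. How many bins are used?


Place items sequentially using First-Fit:
  Item 0.41 -> new Bin 1
  Item 0.57 -> Bin 1 (now 0.98)
  Item 0.17 -> new Bin 2
  Item 0.15 -> Bin 2 (now 0.32)
  Item 0.31 -> Bin 2 (now 0.63)
  Item 0.13 -> Bin 2 (now 0.76)
Total bins used = 2

2


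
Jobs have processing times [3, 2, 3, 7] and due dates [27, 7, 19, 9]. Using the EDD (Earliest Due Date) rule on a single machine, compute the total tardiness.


Sort by due date (EDD order): [(2, 7), (7, 9), (3, 19), (3, 27)]
Compute completion times and tardiness:
  Job 1: p=2, d=7, C=2, tardiness=max(0,2-7)=0
  Job 2: p=7, d=9, C=9, tardiness=max(0,9-9)=0
  Job 3: p=3, d=19, C=12, tardiness=max(0,12-19)=0
  Job 4: p=3, d=27, C=15, tardiness=max(0,15-27)=0
Total tardiness = 0

0


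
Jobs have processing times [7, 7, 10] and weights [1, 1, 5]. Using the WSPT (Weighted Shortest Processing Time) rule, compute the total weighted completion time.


Compute p/w ratios and sort ascending (WSPT): [(10, 5), (7, 1), (7, 1)]
Compute weighted completion times:
  Job (p=10,w=5): C=10, w*C=5*10=50
  Job (p=7,w=1): C=17, w*C=1*17=17
  Job (p=7,w=1): C=24, w*C=1*24=24
Total weighted completion time = 91

91


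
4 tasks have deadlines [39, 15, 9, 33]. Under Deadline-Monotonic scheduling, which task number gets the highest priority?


Sort tasks by relative deadline (ascending):
  Task 3: deadline = 9
  Task 2: deadline = 15
  Task 4: deadline = 33
  Task 1: deadline = 39
Priority order (highest first): [3, 2, 4, 1]
Highest priority task = 3

3


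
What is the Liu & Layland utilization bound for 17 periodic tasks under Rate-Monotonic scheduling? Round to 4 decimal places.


Compute 2^(1/17) = 1.0416160107
Subtract 1: 1.0416160107 - 1 = 0.0416160107
Multiply by n: 17 * 0.0416160107 = 0.7074721819
Round to 4 dp: 0.7075

0.7075


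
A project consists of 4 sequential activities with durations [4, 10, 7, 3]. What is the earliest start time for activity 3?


Activity 3 starts after activities 1 through 2 complete.
Predecessor durations: [4, 10]
ES = 4 + 10 = 14

14


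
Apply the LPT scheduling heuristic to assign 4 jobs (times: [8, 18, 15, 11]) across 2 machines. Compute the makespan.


Sort jobs in decreasing order (LPT): [18, 15, 11, 8]
Assign each job to the least loaded machine:
  Machine 1: jobs [18, 8], load = 26
  Machine 2: jobs [15, 11], load = 26
Makespan = max load = 26

26


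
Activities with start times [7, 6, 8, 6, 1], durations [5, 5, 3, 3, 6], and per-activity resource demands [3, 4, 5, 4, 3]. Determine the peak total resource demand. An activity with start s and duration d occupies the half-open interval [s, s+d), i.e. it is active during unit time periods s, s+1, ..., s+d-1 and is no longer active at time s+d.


Each activity i is active on [start_i, start_i + duration_i).
Compute total resource usage per time slot:
  t=0: active resources = [], total = 0
  t=1: active resources = [3], total = 3
  t=2: active resources = [3], total = 3
  t=3: active resources = [3], total = 3
  t=4: active resources = [3], total = 3
  t=5: active resources = [3], total = 3
  t=6: active resources = [4, 4, 3], total = 11
  t=7: active resources = [3, 4, 4], total = 11
  t=8: active resources = [3, 4, 5, 4], total = 16
  t=9: active resources = [3, 4, 5], total = 12
  t=10: active resources = [3, 4, 5], total = 12
  t=11: active resources = [3], total = 3
Peak resource demand = 16

16


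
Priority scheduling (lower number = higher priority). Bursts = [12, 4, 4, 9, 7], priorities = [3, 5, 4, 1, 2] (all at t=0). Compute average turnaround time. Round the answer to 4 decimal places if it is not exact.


Sort by priority (ascending = highest first):
Order: [(1, 9), (2, 7), (3, 12), (4, 4), (5, 4)]
Completion times:
  Priority 1, burst=9, C=9
  Priority 2, burst=7, C=16
  Priority 3, burst=12, C=28
  Priority 4, burst=4, C=32
  Priority 5, burst=4, C=36
Average turnaround = 121/5 = 24.2

24.2


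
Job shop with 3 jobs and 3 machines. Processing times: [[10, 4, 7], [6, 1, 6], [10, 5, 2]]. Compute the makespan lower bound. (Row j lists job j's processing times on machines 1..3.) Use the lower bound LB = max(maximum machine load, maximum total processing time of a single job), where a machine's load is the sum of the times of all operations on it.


Machine loads:
  Machine 1: 10 + 6 + 10 = 26
  Machine 2: 4 + 1 + 5 = 10
  Machine 3: 7 + 6 + 2 = 15
Max machine load = 26
Job totals:
  Job 1: 21
  Job 2: 13
  Job 3: 17
Max job total = 21
Lower bound = max(26, 21) = 26

26


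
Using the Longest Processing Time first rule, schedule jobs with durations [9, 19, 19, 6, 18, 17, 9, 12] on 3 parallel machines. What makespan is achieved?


Sort jobs in decreasing order (LPT): [19, 19, 18, 17, 12, 9, 9, 6]
Assign each job to the least loaded machine:
  Machine 1: jobs [19, 12, 6], load = 37
  Machine 2: jobs [19, 9, 9], load = 37
  Machine 3: jobs [18, 17], load = 35
Makespan = max load = 37

37


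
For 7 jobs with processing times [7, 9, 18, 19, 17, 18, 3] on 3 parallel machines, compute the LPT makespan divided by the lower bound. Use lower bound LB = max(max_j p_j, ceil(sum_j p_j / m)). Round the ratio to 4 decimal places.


LPT order: [19, 18, 18, 17, 9, 7, 3]
Machine loads after assignment: [29, 35, 27]
LPT makespan = 35
Lower bound = max(max_job, ceil(total/3)) = max(19, 31) = 31
Ratio = 35 / 31 = 1.129

1.129


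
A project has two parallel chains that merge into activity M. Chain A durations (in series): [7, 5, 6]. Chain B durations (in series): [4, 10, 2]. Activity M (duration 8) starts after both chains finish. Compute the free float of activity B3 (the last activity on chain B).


ES(B3) = sum of predecessors on chain B = 14
EF(B3) = ES + duration = 14 + 2 = 16
Successor of B3 is M. ES(M) = max(sum(A), sum(B)) = max(18, 16) = 18
Free float = ES(successor) - EF(current) = 18 - 16 = 2

2


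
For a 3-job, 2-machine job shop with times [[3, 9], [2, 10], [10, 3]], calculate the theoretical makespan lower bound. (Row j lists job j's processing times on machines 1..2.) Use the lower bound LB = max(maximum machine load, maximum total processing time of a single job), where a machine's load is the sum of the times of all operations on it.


Machine loads:
  Machine 1: 3 + 2 + 10 = 15
  Machine 2: 9 + 10 + 3 = 22
Max machine load = 22
Job totals:
  Job 1: 12
  Job 2: 12
  Job 3: 13
Max job total = 13
Lower bound = max(22, 13) = 22

22


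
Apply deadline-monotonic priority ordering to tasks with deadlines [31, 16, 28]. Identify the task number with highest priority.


Sort tasks by relative deadline (ascending):
  Task 2: deadline = 16
  Task 3: deadline = 28
  Task 1: deadline = 31
Priority order (highest first): [2, 3, 1]
Highest priority task = 2

2


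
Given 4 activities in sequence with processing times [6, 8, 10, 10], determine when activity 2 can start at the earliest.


Activity 2 starts after activities 1 through 1 complete.
Predecessor durations: [6]
ES = 6 = 6

6


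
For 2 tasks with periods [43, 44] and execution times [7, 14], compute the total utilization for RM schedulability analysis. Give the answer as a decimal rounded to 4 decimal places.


Compute individual utilizations (exact fractions):
  Task 1: C/T = 7/43 (approx. 0.1628)
  Task 2: C/T = 14/44 = 7/22 (approx. 0.3182)
Total utilization U = 7/43 + 7/22 = 455/946
Rounded to 4 decimal places: U = 0.4810
RM (Liu & Layland) bound for 2 tasks = 0.828427; compare with U = 455/946 (approx. 0.480973)
U <= bound, so schedulable by RM sufficient condition.

0.4810


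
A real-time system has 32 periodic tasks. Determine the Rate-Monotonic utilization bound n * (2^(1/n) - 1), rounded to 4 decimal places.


Compute 2^(1/32) = 1.0218971487
Subtract 1: 1.0218971487 - 1 = 0.0218971487
Multiply by n: 32 * 0.0218971487 = 0.7007087584
Round to 4 dp: 0.7007

0.7007


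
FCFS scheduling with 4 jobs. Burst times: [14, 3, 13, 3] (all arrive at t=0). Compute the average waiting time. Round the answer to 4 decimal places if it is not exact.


FCFS order (as given): [14, 3, 13, 3]
Waiting times:
  Job 1: wait = 0
  Job 2: wait = 14
  Job 3: wait = 17
  Job 4: wait = 30
Sum of waiting times = 61
Average waiting time = 61/4 = 15.25

15.25


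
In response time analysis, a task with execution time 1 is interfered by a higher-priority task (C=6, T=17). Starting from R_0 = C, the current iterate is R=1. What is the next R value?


R_next = C + ceil(R_prev / T_hp) * C_hp
ceil(1 / 17) = ceil(0.0588) = 1
Interference = 1 * 6 = 6
R_next = 1 + 6 = 7

7


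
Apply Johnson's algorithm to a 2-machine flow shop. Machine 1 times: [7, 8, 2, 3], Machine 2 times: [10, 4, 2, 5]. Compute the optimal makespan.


Apply Johnson's rule:
  Group 1 (a <= b): [(3, 2, 2), (4, 3, 5), (1, 7, 10)]
  Group 2 (a > b): [(2, 8, 4)]
Optimal job order: [3, 4, 1, 2]
Schedule:
  Job 3: M1 done at 2, M2 done at 4
  Job 4: M1 done at 5, M2 done at 10
  Job 1: M1 done at 12, M2 done at 22
  Job 2: M1 done at 20, M2 done at 26
Makespan = 26

26


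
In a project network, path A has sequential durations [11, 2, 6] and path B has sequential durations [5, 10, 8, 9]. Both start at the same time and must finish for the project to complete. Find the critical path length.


Path A total = 11 + 2 + 6 = 19
Path B total = 5 + 10 + 8 + 9 = 32
Critical path = longest path = max(19, 32) = 32

32


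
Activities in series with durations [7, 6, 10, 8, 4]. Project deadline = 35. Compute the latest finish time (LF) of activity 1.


LF(activity 1) = deadline - sum of successor durations
Successors: activities 2 through 5 with durations [6, 10, 8, 4]
Sum of successor durations = 28
LF = 35 - 28 = 7

7


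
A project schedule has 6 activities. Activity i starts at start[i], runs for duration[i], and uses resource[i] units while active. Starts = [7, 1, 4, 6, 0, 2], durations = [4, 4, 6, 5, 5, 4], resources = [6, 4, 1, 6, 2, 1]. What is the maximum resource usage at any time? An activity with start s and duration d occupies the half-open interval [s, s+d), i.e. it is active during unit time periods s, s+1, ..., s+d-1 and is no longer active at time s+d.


Each activity i is active on [start_i, start_i + duration_i).
Compute total resource usage per time slot:
  t=0: active resources = [2], total = 2
  t=1: active resources = [4, 2], total = 6
  t=2: active resources = [4, 2, 1], total = 7
  t=3: active resources = [4, 2, 1], total = 7
  t=4: active resources = [4, 1, 2, 1], total = 8
  t=5: active resources = [1, 1], total = 2
  t=6: active resources = [1, 6], total = 7
  t=7: active resources = [6, 1, 6], total = 13
  t=8: active resources = [6, 1, 6], total = 13
  t=9: active resources = [6, 1, 6], total = 13
  t=10: active resources = [6, 6], total = 12
Peak resource demand = 13

13


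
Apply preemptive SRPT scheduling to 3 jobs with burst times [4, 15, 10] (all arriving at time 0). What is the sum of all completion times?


Since all jobs arrive at t=0, SRPT equals SPT ordering.
SPT order: [4, 10, 15]
Completion times:
  Job 1: p=4, C=4
  Job 2: p=10, C=14
  Job 3: p=15, C=29
Total completion time = 4 + 14 + 29 = 47

47


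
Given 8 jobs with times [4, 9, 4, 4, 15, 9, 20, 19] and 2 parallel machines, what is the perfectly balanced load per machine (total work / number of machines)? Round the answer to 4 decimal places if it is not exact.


Total processing time = 4 + 9 + 4 + 4 + 15 + 9 + 20 + 19 = 84
Number of machines = 2
Ideal balanced load = 84 / 2 = 42.0

42.0


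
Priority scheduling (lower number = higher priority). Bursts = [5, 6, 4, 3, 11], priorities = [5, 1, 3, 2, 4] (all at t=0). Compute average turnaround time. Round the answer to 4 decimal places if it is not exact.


Sort by priority (ascending = highest first):
Order: [(1, 6), (2, 3), (3, 4), (4, 11), (5, 5)]
Completion times:
  Priority 1, burst=6, C=6
  Priority 2, burst=3, C=9
  Priority 3, burst=4, C=13
  Priority 4, burst=11, C=24
  Priority 5, burst=5, C=29
Average turnaround = 81/5 = 16.2

16.2


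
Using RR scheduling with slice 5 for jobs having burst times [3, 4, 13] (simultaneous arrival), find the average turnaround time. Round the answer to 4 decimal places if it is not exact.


Time quantum = 5
Execution trace:
  J1 runs 3 units, time = 3
  J2 runs 4 units, time = 7
  J3 runs 5 units, time = 12
  J3 runs 5 units, time = 17
  J3 runs 3 units, time = 20
Finish times: [3, 7, 20]
Average turnaround = 30/3 = 10.0

10.0


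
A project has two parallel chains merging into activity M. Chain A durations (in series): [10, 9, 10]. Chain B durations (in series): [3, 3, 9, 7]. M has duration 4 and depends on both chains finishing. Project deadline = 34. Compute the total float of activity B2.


Forward pass: ES(B2) = sum of predecessors on chain B = 3
EF = ES + duration = 3 + 3 = 6
Backward pass: LF(M) = deadline = 34; LS(M) = 34 - 4 = 30
LF(B2) = LS(M) - sum(successors on chain B) = 30 - 16 = 14
LS = LF - duration = 14 - 3 = 11
Total float = LS - ES = 11 - 3 = 8

8


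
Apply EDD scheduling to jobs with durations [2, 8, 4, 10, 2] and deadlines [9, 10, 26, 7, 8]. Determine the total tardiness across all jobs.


Sort by due date (EDD order): [(10, 7), (2, 8), (2, 9), (8, 10), (4, 26)]
Compute completion times and tardiness:
  Job 1: p=10, d=7, C=10, tardiness=max(0,10-7)=3
  Job 2: p=2, d=8, C=12, tardiness=max(0,12-8)=4
  Job 3: p=2, d=9, C=14, tardiness=max(0,14-9)=5
  Job 4: p=8, d=10, C=22, tardiness=max(0,22-10)=12
  Job 5: p=4, d=26, C=26, tardiness=max(0,26-26)=0
Total tardiness = 24

24


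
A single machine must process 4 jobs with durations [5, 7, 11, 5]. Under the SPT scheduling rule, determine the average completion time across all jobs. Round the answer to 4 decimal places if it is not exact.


Sort jobs by processing time (SPT order): [5, 5, 7, 11]
Compute completion times sequentially:
  Job 1: processing = 5, completes at 5
  Job 2: processing = 5, completes at 10
  Job 3: processing = 7, completes at 17
  Job 4: processing = 11, completes at 28
Sum of completion times = 60
Average completion time = 60/4 = 15.0

15.0


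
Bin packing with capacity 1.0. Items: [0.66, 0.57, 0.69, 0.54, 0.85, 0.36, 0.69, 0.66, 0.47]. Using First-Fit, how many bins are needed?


Place items sequentially using First-Fit:
  Item 0.66 -> new Bin 1
  Item 0.57 -> new Bin 2
  Item 0.69 -> new Bin 3
  Item 0.54 -> new Bin 4
  Item 0.85 -> new Bin 5
  Item 0.36 -> Bin 2 (now 0.93)
  Item 0.69 -> new Bin 6
  Item 0.66 -> new Bin 7
  Item 0.47 -> new Bin 8
Total bins used = 8

8


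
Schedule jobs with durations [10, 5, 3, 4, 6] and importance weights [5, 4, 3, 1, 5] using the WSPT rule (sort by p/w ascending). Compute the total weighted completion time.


Compute p/w ratios and sort ascending (WSPT): [(3, 3), (6, 5), (5, 4), (10, 5), (4, 1)]
Compute weighted completion times:
  Job (p=3,w=3): C=3, w*C=3*3=9
  Job (p=6,w=5): C=9, w*C=5*9=45
  Job (p=5,w=4): C=14, w*C=4*14=56
  Job (p=10,w=5): C=24, w*C=5*24=120
  Job (p=4,w=1): C=28, w*C=1*28=28
Total weighted completion time = 258

258


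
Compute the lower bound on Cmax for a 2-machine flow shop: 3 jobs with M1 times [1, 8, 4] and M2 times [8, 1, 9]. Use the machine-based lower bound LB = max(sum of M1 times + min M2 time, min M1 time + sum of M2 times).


LB1 = sum(M1 times) + min(M2 times) = 13 + 1 = 14
LB2 = min(M1 times) + sum(M2 times) = 1 + 18 = 19
Lower bound = max(LB1, LB2) = max(14, 19) = 19

19


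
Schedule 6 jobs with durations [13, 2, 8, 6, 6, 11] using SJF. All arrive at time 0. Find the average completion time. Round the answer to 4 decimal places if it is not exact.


SJF order (ascending): [2, 6, 6, 8, 11, 13]
Completion times:
  Job 1: burst=2, C=2
  Job 2: burst=6, C=8
  Job 3: burst=6, C=14
  Job 4: burst=8, C=22
  Job 5: burst=11, C=33
  Job 6: burst=13, C=46
Average completion = 125/6 = 20.8333

20.8333


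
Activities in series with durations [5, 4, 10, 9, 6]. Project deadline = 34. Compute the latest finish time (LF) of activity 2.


LF(activity 2) = deadline - sum of successor durations
Successors: activities 3 through 5 with durations [10, 9, 6]
Sum of successor durations = 25
LF = 34 - 25 = 9

9


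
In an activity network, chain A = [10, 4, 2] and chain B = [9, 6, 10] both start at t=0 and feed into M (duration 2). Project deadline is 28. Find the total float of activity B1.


Forward pass: ES(B1) = sum of predecessors on chain B = 0
EF = ES + duration = 0 + 9 = 9
Backward pass: LF(M) = deadline = 28; LS(M) = 28 - 2 = 26
LF(B1) = LS(M) - sum(successors on chain B) = 26 - 16 = 10
LS = LF - duration = 10 - 9 = 1
Total float = LS - ES = 1 - 0 = 1

1


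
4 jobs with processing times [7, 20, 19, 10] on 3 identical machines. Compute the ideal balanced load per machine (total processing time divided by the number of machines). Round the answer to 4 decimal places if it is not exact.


Total processing time = 7 + 20 + 19 + 10 = 56
Number of machines = 3
Ideal balanced load = 56 / 3 = 18.6667

18.6667


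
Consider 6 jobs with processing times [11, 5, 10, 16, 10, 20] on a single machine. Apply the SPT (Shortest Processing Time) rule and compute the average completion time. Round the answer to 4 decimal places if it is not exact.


Sort jobs by processing time (SPT order): [5, 10, 10, 11, 16, 20]
Compute completion times sequentially:
  Job 1: processing = 5, completes at 5
  Job 2: processing = 10, completes at 15
  Job 3: processing = 10, completes at 25
  Job 4: processing = 11, completes at 36
  Job 5: processing = 16, completes at 52
  Job 6: processing = 20, completes at 72
Sum of completion times = 205
Average completion time = 205/6 = 34.1667

34.1667


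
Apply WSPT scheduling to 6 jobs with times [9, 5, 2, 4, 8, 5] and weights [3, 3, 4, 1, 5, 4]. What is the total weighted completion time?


Compute p/w ratios and sort ascending (WSPT): [(2, 4), (5, 4), (8, 5), (5, 3), (9, 3), (4, 1)]
Compute weighted completion times:
  Job (p=2,w=4): C=2, w*C=4*2=8
  Job (p=5,w=4): C=7, w*C=4*7=28
  Job (p=8,w=5): C=15, w*C=5*15=75
  Job (p=5,w=3): C=20, w*C=3*20=60
  Job (p=9,w=3): C=29, w*C=3*29=87
  Job (p=4,w=1): C=33, w*C=1*33=33
Total weighted completion time = 291

291


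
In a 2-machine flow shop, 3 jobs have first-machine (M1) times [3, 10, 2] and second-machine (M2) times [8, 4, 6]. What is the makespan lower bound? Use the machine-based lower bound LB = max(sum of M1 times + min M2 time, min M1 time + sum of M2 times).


LB1 = sum(M1 times) + min(M2 times) = 15 + 4 = 19
LB2 = min(M1 times) + sum(M2 times) = 2 + 18 = 20
Lower bound = max(LB1, LB2) = max(19, 20) = 20

20


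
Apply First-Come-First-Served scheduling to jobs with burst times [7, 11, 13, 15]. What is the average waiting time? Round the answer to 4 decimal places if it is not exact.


FCFS order (as given): [7, 11, 13, 15]
Waiting times:
  Job 1: wait = 0
  Job 2: wait = 7
  Job 3: wait = 18
  Job 4: wait = 31
Sum of waiting times = 56
Average waiting time = 56/4 = 14.0

14.0


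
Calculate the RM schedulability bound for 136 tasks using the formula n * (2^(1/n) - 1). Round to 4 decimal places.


Compute 2^(1/136) = 1.0051096806
Subtract 1: 1.0051096806 - 1 = 0.0051096806
Multiply by n: 136 * 0.0051096806 = 0.6949165616
Round to 4 dp: 0.6949

0.6949


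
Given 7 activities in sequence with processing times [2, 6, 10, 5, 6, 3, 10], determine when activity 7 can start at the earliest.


Activity 7 starts after activities 1 through 6 complete.
Predecessor durations: [2, 6, 10, 5, 6, 3]
ES = 2 + 6 + 10 + 5 + 6 + 3 = 32

32


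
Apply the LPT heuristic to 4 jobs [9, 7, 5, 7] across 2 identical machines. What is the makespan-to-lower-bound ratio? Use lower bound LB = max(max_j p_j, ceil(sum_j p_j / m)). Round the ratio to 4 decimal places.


LPT order: [9, 7, 7, 5]
Machine loads after assignment: [14, 14]
LPT makespan = 14
Lower bound = max(max_job, ceil(total/2)) = max(9, 14) = 14
Ratio = 14 / 14 = 1.0

1.0


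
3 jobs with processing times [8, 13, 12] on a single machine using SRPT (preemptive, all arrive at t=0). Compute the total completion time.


Since all jobs arrive at t=0, SRPT equals SPT ordering.
SPT order: [8, 12, 13]
Completion times:
  Job 1: p=8, C=8
  Job 2: p=12, C=20
  Job 3: p=13, C=33
Total completion time = 8 + 20 + 33 = 61

61


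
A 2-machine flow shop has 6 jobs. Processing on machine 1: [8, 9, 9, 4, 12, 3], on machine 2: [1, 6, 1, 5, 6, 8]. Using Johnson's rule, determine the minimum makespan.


Apply Johnson's rule:
  Group 1 (a <= b): [(6, 3, 8), (4, 4, 5)]
  Group 2 (a > b): [(2, 9, 6), (5, 12, 6), (1, 8, 1), (3, 9, 1)]
Optimal job order: [6, 4, 2, 5, 1, 3]
Schedule:
  Job 6: M1 done at 3, M2 done at 11
  Job 4: M1 done at 7, M2 done at 16
  Job 2: M1 done at 16, M2 done at 22
  Job 5: M1 done at 28, M2 done at 34
  Job 1: M1 done at 36, M2 done at 37
  Job 3: M1 done at 45, M2 done at 46
Makespan = 46

46


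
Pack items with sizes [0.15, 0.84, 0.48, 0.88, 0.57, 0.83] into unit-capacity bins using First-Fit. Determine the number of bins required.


Place items sequentially using First-Fit:
  Item 0.15 -> new Bin 1
  Item 0.84 -> Bin 1 (now 0.99)
  Item 0.48 -> new Bin 2
  Item 0.88 -> new Bin 3
  Item 0.57 -> new Bin 4
  Item 0.83 -> new Bin 5
Total bins used = 5

5


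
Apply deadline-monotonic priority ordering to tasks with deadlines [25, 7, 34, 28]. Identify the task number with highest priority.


Sort tasks by relative deadline (ascending):
  Task 2: deadline = 7
  Task 1: deadline = 25
  Task 4: deadline = 28
  Task 3: deadline = 34
Priority order (highest first): [2, 1, 4, 3]
Highest priority task = 2

2


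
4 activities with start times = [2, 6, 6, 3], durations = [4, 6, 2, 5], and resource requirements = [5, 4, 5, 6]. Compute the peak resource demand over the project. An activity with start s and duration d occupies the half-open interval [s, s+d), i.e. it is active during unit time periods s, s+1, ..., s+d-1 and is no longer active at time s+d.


Each activity i is active on [start_i, start_i + duration_i).
Compute total resource usage per time slot:
  t=0: active resources = [], total = 0
  t=1: active resources = [], total = 0
  t=2: active resources = [5], total = 5
  t=3: active resources = [5, 6], total = 11
  t=4: active resources = [5, 6], total = 11
  t=5: active resources = [5, 6], total = 11
  t=6: active resources = [4, 5, 6], total = 15
  t=7: active resources = [4, 5, 6], total = 15
  t=8: active resources = [4], total = 4
  t=9: active resources = [4], total = 4
  t=10: active resources = [4], total = 4
  t=11: active resources = [4], total = 4
Peak resource demand = 15

15


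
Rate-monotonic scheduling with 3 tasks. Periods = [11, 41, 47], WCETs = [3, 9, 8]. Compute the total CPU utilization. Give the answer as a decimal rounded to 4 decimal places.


Compute individual utilizations (exact fractions):
  Task 1: C/T = 3/11 (approx. 0.2727)
  Task 2: C/T = 9/41 (approx. 0.2195)
  Task 3: C/T = 8/47 (approx. 0.1702)
Total utilization U = 3/11 + 9/41 + 8/47 = 14042/21197
Rounded to 4 decimal places: U = 0.6625
RM (Liu & Layland) bound for 3 tasks = 0.779763; compare with U = 14042/21197 (approx. 0.662452)
U <= bound, so schedulable by RM sufficient condition.

0.6625


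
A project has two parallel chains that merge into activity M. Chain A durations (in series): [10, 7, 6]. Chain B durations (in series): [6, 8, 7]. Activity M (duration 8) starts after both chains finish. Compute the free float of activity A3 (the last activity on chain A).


ES(A3) = sum of predecessors on chain A = 17
EF(A3) = ES + duration = 17 + 6 = 23
Successor of A3 is M. ES(M) = max(sum(A), sum(B)) = max(23, 21) = 23
Free float = ES(successor) - EF(current) = 23 - 23 = 0

0


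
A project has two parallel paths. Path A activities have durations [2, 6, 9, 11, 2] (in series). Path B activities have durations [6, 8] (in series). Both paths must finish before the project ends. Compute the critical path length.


Path A total = 2 + 6 + 9 + 11 + 2 = 30
Path B total = 6 + 8 = 14
Critical path = longest path = max(30, 14) = 30

30


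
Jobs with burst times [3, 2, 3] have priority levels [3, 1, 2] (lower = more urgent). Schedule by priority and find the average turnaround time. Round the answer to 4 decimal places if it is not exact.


Sort by priority (ascending = highest first):
Order: [(1, 2), (2, 3), (3, 3)]
Completion times:
  Priority 1, burst=2, C=2
  Priority 2, burst=3, C=5
  Priority 3, burst=3, C=8
Average turnaround = 15/3 = 5.0

5.0


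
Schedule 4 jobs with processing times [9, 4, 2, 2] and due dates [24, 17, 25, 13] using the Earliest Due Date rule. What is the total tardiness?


Sort by due date (EDD order): [(2, 13), (4, 17), (9, 24), (2, 25)]
Compute completion times and tardiness:
  Job 1: p=2, d=13, C=2, tardiness=max(0,2-13)=0
  Job 2: p=4, d=17, C=6, tardiness=max(0,6-17)=0
  Job 3: p=9, d=24, C=15, tardiness=max(0,15-24)=0
  Job 4: p=2, d=25, C=17, tardiness=max(0,17-25)=0
Total tardiness = 0

0


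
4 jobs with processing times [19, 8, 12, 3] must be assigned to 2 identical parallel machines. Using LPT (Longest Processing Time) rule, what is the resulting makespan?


Sort jobs in decreasing order (LPT): [19, 12, 8, 3]
Assign each job to the least loaded machine:
  Machine 1: jobs [19, 3], load = 22
  Machine 2: jobs [12, 8], load = 20
Makespan = max load = 22

22


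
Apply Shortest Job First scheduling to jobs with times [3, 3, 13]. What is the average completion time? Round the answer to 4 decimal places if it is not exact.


SJF order (ascending): [3, 3, 13]
Completion times:
  Job 1: burst=3, C=3
  Job 2: burst=3, C=6
  Job 3: burst=13, C=19
Average completion = 28/3 = 9.3333

9.3333


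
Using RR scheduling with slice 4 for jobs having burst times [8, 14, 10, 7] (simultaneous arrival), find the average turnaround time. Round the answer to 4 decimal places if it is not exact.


Time quantum = 4
Execution trace:
  J1 runs 4 units, time = 4
  J2 runs 4 units, time = 8
  J3 runs 4 units, time = 12
  J4 runs 4 units, time = 16
  J1 runs 4 units, time = 20
  J2 runs 4 units, time = 24
  J3 runs 4 units, time = 28
  J4 runs 3 units, time = 31
  J2 runs 4 units, time = 35
  J3 runs 2 units, time = 37
  J2 runs 2 units, time = 39
Finish times: [20, 39, 37, 31]
Average turnaround = 127/4 = 31.75

31.75


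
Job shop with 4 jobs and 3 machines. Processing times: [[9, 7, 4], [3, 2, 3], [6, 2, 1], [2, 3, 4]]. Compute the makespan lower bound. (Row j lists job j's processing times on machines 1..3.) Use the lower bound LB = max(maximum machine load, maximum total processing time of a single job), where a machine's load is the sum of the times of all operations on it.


Machine loads:
  Machine 1: 9 + 3 + 6 + 2 = 20
  Machine 2: 7 + 2 + 2 + 3 = 14
  Machine 3: 4 + 3 + 1 + 4 = 12
Max machine load = 20
Job totals:
  Job 1: 20
  Job 2: 8
  Job 3: 9
  Job 4: 9
Max job total = 20
Lower bound = max(20, 20) = 20

20


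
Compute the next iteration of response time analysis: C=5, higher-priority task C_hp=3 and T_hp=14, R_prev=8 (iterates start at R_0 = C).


R_next = C + ceil(R_prev / T_hp) * C_hp
ceil(8 / 14) = ceil(0.5714) = 1
Interference = 1 * 3 = 3
R_next = 5 + 3 = 8
R_next = R_prev, so the iteration has converged (response time = 8).

8


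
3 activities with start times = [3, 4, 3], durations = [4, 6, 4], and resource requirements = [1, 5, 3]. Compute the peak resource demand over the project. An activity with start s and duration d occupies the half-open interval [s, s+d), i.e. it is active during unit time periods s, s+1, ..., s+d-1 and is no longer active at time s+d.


Each activity i is active on [start_i, start_i + duration_i).
Compute total resource usage per time slot:
  t=0: active resources = [], total = 0
  t=1: active resources = [], total = 0
  t=2: active resources = [], total = 0
  t=3: active resources = [1, 3], total = 4
  t=4: active resources = [1, 5, 3], total = 9
  t=5: active resources = [1, 5, 3], total = 9
  t=6: active resources = [1, 5, 3], total = 9
  t=7: active resources = [5], total = 5
  t=8: active resources = [5], total = 5
  t=9: active resources = [5], total = 5
Peak resource demand = 9

9


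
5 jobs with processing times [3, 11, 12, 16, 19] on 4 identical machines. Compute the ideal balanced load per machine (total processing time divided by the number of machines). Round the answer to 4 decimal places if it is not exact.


Total processing time = 3 + 11 + 12 + 16 + 19 = 61
Number of machines = 4
Ideal balanced load = 61 / 4 = 15.25

15.25


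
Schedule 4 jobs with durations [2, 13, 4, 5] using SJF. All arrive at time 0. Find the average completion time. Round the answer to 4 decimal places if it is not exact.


SJF order (ascending): [2, 4, 5, 13]
Completion times:
  Job 1: burst=2, C=2
  Job 2: burst=4, C=6
  Job 3: burst=5, C=11
  Job 4: burst=13, C=24
Average completion = 43/4 = 10.75

10.75


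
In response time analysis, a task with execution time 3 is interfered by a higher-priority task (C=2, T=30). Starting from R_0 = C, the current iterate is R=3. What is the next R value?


R_next = C + ceil(R_prev / T_hp) * C_hp
ceil(3 / 30) = ceil(0.1) = 1
Interference = 1 * 2 = 2
R_next = 3 + 2 = 5

5


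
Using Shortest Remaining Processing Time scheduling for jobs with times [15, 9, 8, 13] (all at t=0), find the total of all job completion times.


Since all jobs arrive at t=0, SRPT equals SPT ordering.
SPT order: [8, 9, 13, 15]
Completion times:
  Job 1: p=8, C=8
  Job 2: p=9, C=17
  Job 3: p=13, C=30
  Job 4: p=15, C=45
Total completion time = 8 + 17 + 30 + 45 = 100

100


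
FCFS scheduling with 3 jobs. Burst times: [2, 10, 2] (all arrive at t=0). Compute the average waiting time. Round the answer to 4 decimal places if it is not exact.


FCFS order (as given): [2, 10, 2]
Waiting times:
  Job 1: wait = 0
  Job 2: wait = 2
  Job 3: wait = 12
Sum of waiting times = 14
Average waiting time = 14/3 = 4.6667

4.6667


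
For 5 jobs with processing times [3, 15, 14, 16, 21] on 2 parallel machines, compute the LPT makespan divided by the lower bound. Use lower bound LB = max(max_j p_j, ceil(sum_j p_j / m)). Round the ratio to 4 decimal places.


LPT order: [21, 16, 15, 14, 3]
Machine loads after assignment: [35, 34]
LPT makespan = 35
Lower bound = max(max_job, ceil(total/2)) = max(21, 35) = 35
Ratio = 35 / 35 = 1.0

1.0


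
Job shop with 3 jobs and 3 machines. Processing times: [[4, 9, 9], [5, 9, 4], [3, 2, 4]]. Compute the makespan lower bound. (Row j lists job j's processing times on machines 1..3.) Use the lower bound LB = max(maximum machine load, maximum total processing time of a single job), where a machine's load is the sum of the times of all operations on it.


Machine loads:
  Machine 1: 4 + 5 + 3 = 12
  Machine 2: 9 + 9 + 2 = 20
  Machine 3: 9 + 4 + 4 = 17
Max machine load = 20
Job totals:
  Job 1: 22
  Job 2: 18
  Job 3: 9
Max job total = 22
Lower bound = max(20, 22) = 22

22


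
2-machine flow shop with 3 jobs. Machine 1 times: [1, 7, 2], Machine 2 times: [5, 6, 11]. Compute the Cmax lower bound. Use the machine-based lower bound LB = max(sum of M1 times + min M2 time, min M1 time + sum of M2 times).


LB1 = sum(M1 times) + min(M2 times) = 10 + 5 = 15
LB2 = min(M1 times) + sum(M2 times) = 1 + 22 = 23
Lower bound = max(LB1, LB2) = max(15, 23) = 23

23


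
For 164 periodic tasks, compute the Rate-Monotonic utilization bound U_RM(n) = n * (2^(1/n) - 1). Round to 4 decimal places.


Compute 2^(1/164) = 1.0042354515
Subtract 1: 1.0042354515 - 1 = 0.0042354515
Multiply by n: 164 * 0.0042354515 = 0.6946140460
Round to 4 dp: 0.6946

0.6946


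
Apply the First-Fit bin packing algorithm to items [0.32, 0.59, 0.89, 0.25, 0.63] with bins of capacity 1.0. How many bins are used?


Place items sequentially using First-Fit:
  Item 0.32 -> new Bin 1
  Item 0.59 -> Bin 1 (now 0.91)
  Item 0.89 -> new Bin 2
  Item 0.25 -> new Bin 3
  Item 0.63 -> Bin 3 (now 0.88)
Total bins used = 3

3


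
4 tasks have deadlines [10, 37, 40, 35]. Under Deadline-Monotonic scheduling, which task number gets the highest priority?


Sort tasks by relative deadline (ascending):
  Task 1: deadline = 10
  Task 4: deadline = 35
  Task 2: deadline = 37
  Task 3: deadline = 40
Priority order (highest first): [1, 4, 2, 3]
Highest priority task = 1

1


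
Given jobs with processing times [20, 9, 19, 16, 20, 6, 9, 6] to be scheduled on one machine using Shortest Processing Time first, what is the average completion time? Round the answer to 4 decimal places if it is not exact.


Sort jobs by processing time (SPT order): [6, 6, 9, 9, 16, 19, 20, 20]
Compute completion times sequentially:
  Job 1: processing = 6, completes at 6
  Job 2: processing = 6, completes at 12
  Job 3: processing = 9, completes at 21
  Job 4: processing = 9, completes at 30
  Job 5: processing = 16, completes at 46
  Job 6: processing = 19, completes at 65
  Job 7: processing = 20, completes at 85
  Job 8: processing = 20, completes at 105
Sum of completion times = 370
Average completion time = 370/8 = 46.25

46.25


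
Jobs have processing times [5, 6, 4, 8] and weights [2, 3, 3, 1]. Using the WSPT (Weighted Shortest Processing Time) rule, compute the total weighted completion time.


Compute p/w ratios and sort ascending (WSPT): [(4, 3), (6, 3), (5, 2), (8, 1)]
Compute weighted completion times:
  Job (p=4,w=3): C=4, w*C=3*4=12
  Job (p=6,w=3): C=10, w*C=3*10=30
  Job (p=5,w=2): C=15, w*C=2*15=30
  Job (p=8,w=1): C=23, w*C=1*23=23
Total weighted completion time = 95

95


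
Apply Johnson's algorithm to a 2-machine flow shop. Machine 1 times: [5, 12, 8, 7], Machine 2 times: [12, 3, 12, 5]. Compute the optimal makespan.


Apply Johnson's rule:
  Group 1 (a <= b): [(1, 5, 12), (3, 8, 12)]
  Group 2 (a > b): [(4, 7, 5), (2, 12, 3)]
Optimal job order: [1, 3, 4, 2]
Schedule:
  Job 1: M1 done at 5, M2 done at 17
  Job 3: M1 done at 13, M2 done at 29
  Job 4: M1 done at 20, M2 done at 34
  Job 2: M1 done at 32, M2 done at 37
Makespan = 37

37


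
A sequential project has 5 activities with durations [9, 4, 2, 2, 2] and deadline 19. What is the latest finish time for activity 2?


LF(activity 2) = deadline - sum of successor durations
Successors: activities 3 through 5 with durations [2, 2, 2]
Sum of successor durations = 6
LF = 19 - 6 = 13

13
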